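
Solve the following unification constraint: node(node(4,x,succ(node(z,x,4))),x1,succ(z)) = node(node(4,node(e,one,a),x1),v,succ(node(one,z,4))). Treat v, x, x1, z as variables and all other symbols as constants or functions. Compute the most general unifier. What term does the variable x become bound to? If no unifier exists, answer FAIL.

Decompose node/3: node(4,x,succ(node(z,x,4))) = node(4,node(e,one,a),x1),  x1 = v,  succ(z) = succ(node(one,z,4)).
Decompose node/3: 4 = 4,  x = node(e,one,a),  succ(node(z,x,4)) = x1.
Delete trivial equation 4 = 4.
Bind x := node(e,one,a); substituting into the one remaining equation that mentions x gives: succ(node(z,node(e,one,a),4)) = x1.
Bind x1 := succ(node(z,node(e,one,a),4)); substituting into the one remaining equation that mentions x1 gives: succ(node(z,node(e,one,a),4)) = v.
Bind v := succ(node(z,node(e,one,a),4)); no other remaining equation mentions v.
Decompose succ/1: z = node(one,z,4).
Occurs check fails: z occurs in node(one,z,4); the equation z = node(one,z,4) has no finite solution.

FAIL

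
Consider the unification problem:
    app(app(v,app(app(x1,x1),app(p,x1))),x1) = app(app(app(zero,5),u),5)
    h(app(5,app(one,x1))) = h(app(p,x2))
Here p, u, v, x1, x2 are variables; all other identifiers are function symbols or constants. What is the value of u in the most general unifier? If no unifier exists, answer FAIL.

Decompose app/2: app(v,app(app(x1,x1),app(p,x1))) = app(app(zero,5),u),  x1 = 5.
Decompose app/2: v = app(zero,5),  app(app(x1,x1),app(p,x1)) = u.
Bind v := app(zero,5); no other remaining equation mentions v.
Bind u := app(app(x1,x1),app(p,x1)); no other remaining equation mentions u.
Bind x1 := 5; substituting into the remaining equation gives: h(app(5,app(one,5))) = h(app(p,x2)). Substituting into the earlier binding gives u := app(app(5,5),app(p,5)).
Decompose h/1: app(5,app(one,5)) = app(p,x2).
Decompose app/2: 5 = p,  app(one,5) = x2.
Bind p := 5; no other remaining equation mentions p. Substituting into the earlier binding gives u := app(app(5,5),app(5,5)).
Bind x2 := app(one,5).
MGU = { v -> app(zero,5), u -> app(app(5,5),app(5,5)), x1 -> 5, p -> 5, x2 -> app(one,5) }, so u -> app(app(5,5),app(5,5)).

app(app(5,5),app(5,5))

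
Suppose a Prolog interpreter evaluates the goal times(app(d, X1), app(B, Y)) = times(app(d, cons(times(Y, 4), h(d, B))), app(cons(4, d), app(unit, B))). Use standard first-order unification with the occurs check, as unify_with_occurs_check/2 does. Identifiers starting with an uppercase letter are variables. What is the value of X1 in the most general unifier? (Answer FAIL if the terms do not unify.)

cons(times(app(unit, cons(4, d)), 4), h(d, cons(4, d)))

Decompose times/2: app(d, X1) = app(d, cons(times(Y, 4), h(d, B))),  app(B, Y) = app(cons(4, d), app(unit, B)).
Decompose app/2: d = d,  X1 = cons(times(Y, 4), h(d, B)).
Delete trivial equation d = d.
Bind X1 := cons(times(Y, 4), h(d, B)); no other remaining equation mentions X1.
Decompose app/2: B = cons(4, d),  Y = app(unit, B).
Bind B := cons(4, d); substituting into the remaining equation gives: Y = app(unit, cons(4, d)). Substituting into the earlier binding gives X1 := cons(times(Y, 4), h(d, cons(4, d))).
Bind Y := app(unit, cons(4, d)). Substituting into the earlier binding gives X1 := cons(times(app(unit, cons(4, d)), 4), h(d, cons(4, d))).
MGU = { X1 = cons(times(app(unit, cons(4, d)), 4), h(d, cons(4, d))), B = cons(4, d), Y = app(unit, cons(4, d)) }, so X1 = cons(times(app(unit, cons(4, d)), 4), h(d, cons(4, d))).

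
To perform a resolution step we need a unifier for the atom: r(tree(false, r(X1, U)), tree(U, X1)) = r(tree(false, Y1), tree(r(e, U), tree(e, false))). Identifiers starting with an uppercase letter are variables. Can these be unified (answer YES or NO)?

NO

Decompose r/2: tree(false, r(X1, U)) = tree(false, Y1),  tree(U, X1) = tree(r(e, U), tree(e, false)).
Decompose tree/2: false = false,  r(X1, U) = Y1.
Delete trivial equation false = false.
Bind Y1 := r(X1, U); no other remaining equation mentions Y1.
Decompose tree/2: U = r(e, U),  X1 = tree(e, false).
Occurs check fails: U occurs in r(e, U); the equation U = r(e, U) has no finite solution.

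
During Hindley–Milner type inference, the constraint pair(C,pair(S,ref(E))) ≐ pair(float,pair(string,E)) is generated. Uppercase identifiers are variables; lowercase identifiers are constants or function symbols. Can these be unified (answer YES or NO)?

Decompose pair/2: C ≐ float,  pair(S,ref(E)) ≐ pair(string,E).
Bind C := float; no other remaining equation mentions C.
Decompose pair/2: S ≐ string,  ref(E) ≐ E.
Bind S := string; no other remaining equation mentions S.
Occurs check fails: E occurs in ref(E); the equation E ≐ ref(E) has no finite solution.

NO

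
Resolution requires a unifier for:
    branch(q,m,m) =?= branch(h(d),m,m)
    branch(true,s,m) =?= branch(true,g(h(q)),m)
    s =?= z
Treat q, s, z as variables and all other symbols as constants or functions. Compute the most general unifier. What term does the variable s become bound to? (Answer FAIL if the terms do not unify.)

Decompose branch/3: q =?= h(d),  m =?= m,  m =?= m.
Bind q := h(d); substituting into the one remaining equation that mentions q gives: branch(true,s,m) =?= branch(true,g(h(h(d))),m).
Delete trivial equation m =?= m.
Delete trivial equation m =?= m.
Decompose branch/3: true =?= true,  s =?= g(h(h(d))),  m =?= m.
Delete trivial equation true =?= true.
Bind s := g(h(h(d))); substituting into the one remaining equation that mentions s gives: g(h(h(d))) =?= z.
Delete trivial equation m =?= m.
Bind z := g(h(h(d))).
MGU = { q := h(d), s := g(h(h(d))), z := g(h(h(d))) }, so s := g(h(h(d))).

g(h(h(d)))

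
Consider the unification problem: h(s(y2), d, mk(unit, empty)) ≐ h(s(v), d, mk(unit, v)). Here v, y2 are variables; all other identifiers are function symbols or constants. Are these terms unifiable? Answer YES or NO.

Decompose h/3: s(y2) ≐ s(v),  d ≐ d,  mk(unit, empty) ≐ mk(unit, v).
Decompose s/1: y2 ≐ v.
Bind y2 := v; no other remaining equation mentions y2.
Delete trivial equation d ≐ d.
Decompose mk/2: unit ≐ unit,  empty ≐ v.
Delete trivial equation unit ≐ unit.
Bind v := empty. Substituting into the earlier binding gives y2 := empty.
No equations remain and no clash or occurs-check failure arose, so a unifier exists.

YES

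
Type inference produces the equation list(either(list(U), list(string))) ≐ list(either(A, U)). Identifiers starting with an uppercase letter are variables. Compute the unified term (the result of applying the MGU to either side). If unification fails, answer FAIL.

Decompose list/1: either(list(U), list(string)) ≐ either(A, U).
Decompose either/2: list(U) ≐ A,  list(string) ≐ U.
Bind A := list(U); no other remaining equation mentions A.
Bind U := list(string). Substituting into the earlier binding gives A := list(list(string)).
Applying the MGU to either side gives list(either(list(list(string)), list(string))).

list(either(list(list(string)), list(string)))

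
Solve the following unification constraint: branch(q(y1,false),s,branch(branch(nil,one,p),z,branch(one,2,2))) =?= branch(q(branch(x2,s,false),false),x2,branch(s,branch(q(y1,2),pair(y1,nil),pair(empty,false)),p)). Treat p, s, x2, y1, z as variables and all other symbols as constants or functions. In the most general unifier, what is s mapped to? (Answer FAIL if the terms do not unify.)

branch(nil,one,branch(one,2,2))

Decompose branch/3: q(y1,false) =?= q(branch(x2,s,false),false),  s =?= x2,  branch(branch(nil,one,p),z,branch(one,2,2)) =?= branch(s,branch(q(y1,2),pair(y1,nil),pair(empty,false)),p).
Decompose q/2: y1 =?= branch(x2,s,false),  false =?= false.
Bind y1 := branch(x2,s,false); substituting into the one remaining equation that mentions y1 gives: branch(branch(nil,one,p),z,branch(one,2,2)) =?= branch(s,branch(q(branch(x2,s,false),2),pair(branch(x2,s,false),nil),pair(empty,false)),p).
Delete trivial equation false =?= false.
Bind s := x2; substituting into the remaining equation gives: branch(branch(nil,one,p),z,branch(one,2,2)) =?= branch(x2,branch(q(branch(x2,x2,false),2),pair(branch(x2,x2,false),nil),pair(empty,false)),p). Substituting into the earlier binding gives y1 := branch(x2,x2,false).
Decompose branch/3: branch(nil,one,p) =?= x2,  z =?= branch(q(branch(x2,x2,false),2),pair(branch(x2,x2,false),nil),pair(empty,false)),  branch(one,2,2) =?= p.
Bind x2 := branch(nil,one,p); substituting into the one remaining equation that mentions x2 gives: z =?= branch(q(branch(branch(nil,one,p),branch(nil,one,p),false),2),pair(branch(branch(nil,one,p),branch(nil,one,p),false),nil),pair(empty,false)). Substituting into the earlier bindings gives y1 := branch(branch(nil,one,p),branch(nil,one,p),false), s := branch(nil,one,p).
Bind z := branch(q(branch(branch(nil,one,p),branch(nil,one,p),false),2),pair(branch(branch(nil,one,p),branch(nil,one,p),false),nil),pair(empty,false)); no other remaining equation mentions z.
Bind p := branch(one,2,2). Substituting into the earlier bindings gives y1 := branch(branch(nil,one,branch(one,2,2)),branch(nil,one,branch(one,2,2)),false), s := branch(nil,one,branch(one,2,2)), x2 := branch(nil,one,branch(one,2,2)), z := branch(q(branch(branch(nil,one,branch(one,2,2)),branch(nil,one,branch(one,2,2)),false),2),pair(branch(branch(nil,one,branch(one,2,2)),branch(nil,one,branch(one,2,2)),false),nil),pair(empty,false)).
MGU = { y1 ↦ branch(branch(nil,one,branch(one,2,2)),branch(nil,one,branch(one,2,2)),false), s ↦ branch(nil,one,branch(one,2,2)), x2 ↦ branch(nil,one,branch(one,2,2)), z ↦ branch(q(branch(branch(nil,one,branch(one,2,2)),branch(nil,one,branch(one,2,2)),false),2),pair(branch(branch(nil,one,branch(one,2,2)),branch(nil,one,branch(one,2,2)),false),nil),pair(empty,false)), p ↦ branch(one,2,2) }, so s ↦ branch(nil,one,branch(one,2,2)).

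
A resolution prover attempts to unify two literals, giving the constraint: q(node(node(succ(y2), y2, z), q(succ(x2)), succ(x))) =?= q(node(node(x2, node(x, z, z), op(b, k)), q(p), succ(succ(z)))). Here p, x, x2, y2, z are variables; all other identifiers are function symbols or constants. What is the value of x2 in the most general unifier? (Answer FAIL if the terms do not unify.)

Decompose q/1: node(node(succ(y2), y2, z), q(succ(x2)), succ(x)) =?= node(node(x2, node(x, z, z), op(b, k)), q(p), succ(succ(z))).
Decompose node/3: node(succ(y2), y2, z) =?= node(x2, node(x, z, z), op(b, k)),  q(succ(x2)) =?= q(p),  succ(x) =?= succ(succ(z)).
Decompose node/3: succ(y2) =?= x2,  y2 =?= node(x, z, z),  z =?= op(b, k).
Bind x2 := succ(y2); substituting into the one remaining equation that mentions x2 gives: q(succ(succ(y2))) =?= q(p).
Bind y2 := node(x, z, z); substituting into the one remaining equation that mentions y2 gives: q(succ(succ(node(x, z, z)))) =?= q(p). Substituting into the earlier binding gives x2 := succ(node(x, z, z)).
Bind z := op(b, k); substituting into the remaining equations gives: q(succ(succ(node(x, op(b, k), op(b, k))))) =?= q(p),  succ(x) =?= succ(succ(op(b, k))). Substituting into the earlier bindings gives x2 := succ(node(x, op(b, k), op(b, k))), y2 := node(x, op(b, k), op(b, k)).
Decompose q/1: succ(succ(node(x, op(b, k), op(b, k)))) =?= p.
Bind p := succ(succ(node(x, op(b, k), op(b, k)))); no other remaining equation mentions p.
Decompose succ/1: x =?= succ(op(b, k)).
Bind x := succ(op(b, k)). Substituting into the earlier bindings gives x2 := succ(node(succ(op(b, k)), op(b, k), op(b, k))), y2 := node(succ(op(b, k)), op(b, k), op(b, k)), p := succ(succ(node(succ(op(b, k)), op(b, k), op(b, k)))).
MGU = { x2 -> succ(node(succ(op(b, k)), op(b, k), op(b, k))), y2 -> node(succ(op(b, k)), op(b, k), op(b, k)), z -> op(b, k), p -> succ(succ(node(succ(op(b, k)), op(b, k), op(b, k)))), x -> succ(op(b, k)) }, so x2 -> succ(node(succ(op(b, k)), op(b, k), op(b, k))).

succ(node(succ(op(b, k)), op(b, k), op(b, k)))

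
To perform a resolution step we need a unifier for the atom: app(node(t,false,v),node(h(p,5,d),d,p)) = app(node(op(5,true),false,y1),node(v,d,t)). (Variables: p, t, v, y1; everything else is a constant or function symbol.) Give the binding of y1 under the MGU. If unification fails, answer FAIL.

Decompose app/2: node(t,false,v) = node(op(5,true),false,y1),  node(h(p,5,d),d,p) = node(v,d,t).
Decompose node/3: t = op(5,true),  false = false,  v = y1.
Bind t := op(5,true); substituting into the one remaining equation that mentions t gives: node(h(p,5,d),d,p) = node(v,d,op(5,true)).
Delete trivial equation false = false.
Bind v := y1; substituting into the remaining equation gives: node(h(p,5,d),d,p) = node(y1,d,op(5,true)).
Decompose node/3: h(p,5,d) = y1,  d = d,  p = op(5,true).
Bind y1 := h(p,5,d); no other remaining equation mentions y1. Substituting into the earlier binding gives v := h(p,5,d).
Delete trivial equation d = d.
Bind p := op(5,true). Substituting into the earlier bindings gives v := h(op(5,true),5,d), y1 := h(op(5,true),5,d).
MGU = { t ↦ op(5,true), v ↦ h(op(5,true),5,d), y1 ↦ h(op(5,true),5,d), p ↦ op(5,true) }, so y1 ↦ h(op(5,true),5,d).

h(op(5,true),5,d)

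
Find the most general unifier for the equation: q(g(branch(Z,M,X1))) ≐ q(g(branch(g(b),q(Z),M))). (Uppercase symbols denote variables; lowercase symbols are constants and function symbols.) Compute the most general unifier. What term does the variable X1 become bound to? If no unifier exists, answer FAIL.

q(g(b))

Decompose q/1: g(branch(Z,M,X1)) ≐ g(branch(g(b),q(Z),M)).
Decompose g/1: branch(Z,M,X1) ≐ branch(g(b),q(Z),M).
Decompose branch/3: Z ≐ g(b),  M ≐ q(Z),  X1 ≐ M.
Bind Z := g(b); substituting into the one remaining equation that mentions Z gives: M ≐ q(g(b)).
Bind M := q(g(b)); substituting into the remaining equation gives: X1 ≐ q(g(b)).
Bind X1 := q(g(b)).
MGU = { Z ↦ g(b), M ↦ q(g(b)), X1 ↦ q(g(b)) }, so X1 ↦ q(g(b)).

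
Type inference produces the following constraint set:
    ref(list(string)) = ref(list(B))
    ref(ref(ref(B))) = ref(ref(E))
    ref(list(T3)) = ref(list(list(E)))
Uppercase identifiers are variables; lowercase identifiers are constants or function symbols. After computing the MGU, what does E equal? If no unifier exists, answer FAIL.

Decompose ref/1: list(string) = list(B).
Decompose list/1: string = B.
Bind B := string; substituting into the one remaining equation that mentions B gives: ref(ref(ref(string))) = ref(ref(E)).
Decompose ref/1: ref(ref(string)) = ref(E).
Decompose ref/1: ref(string) = E.
Bind E := ref(string); substituting into the remaining equation gives: ref(list(T3)) = ref(list(list(ref(string)))).
Decompose ref/1: list(T3) = list(list(ref(string))).
Decompose list/1: T3 = list(ref(string)).
Bind T3 := list(ref(string)).
MGU = { B ↦ string, E ↦ ref(string), T3 ↦ list(ref(string)) }, so E ↦ ref(string).

ref(string)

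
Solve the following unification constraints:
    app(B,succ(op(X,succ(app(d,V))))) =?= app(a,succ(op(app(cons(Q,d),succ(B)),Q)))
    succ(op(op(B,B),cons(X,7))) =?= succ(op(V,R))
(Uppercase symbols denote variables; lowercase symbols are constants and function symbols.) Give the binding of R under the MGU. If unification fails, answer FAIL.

Decompose app/2: B =?= a,  succ(op(X,succ(app(d,V)))) =?= succ(op(app(cons(Q,d),succ(B)),Q)).
Bind B := a; substituting into the remaining equations gives: succ(op(X,succ(app(d,V)))) =?= succ(op(app(cons(Q,d),succ(a)),Q)),  succ(op(op(a,a),cons(X,7))) =?= succ(op(V,R)).
Decompose succ/1: op(X,succ(app(d,V))) =?= op(app(cons(Q,d),succ(a)),Q).
Decompose op/2: X =?= app(cons(Q,d),succ(a)),  succ(app(d,V)) =?= Q.
Bind X := app(cons(Q,d),succ(a)); substituting into the one remaining equation that mentions X gives: succ(op(op(a,a),cons(app(cons(Q,d),succ(a)),7))) =?= succ(op(V,R)).
Bind Q := succ(app(d,V)); substituting into the remaining equation gives: succ(op(op(a,a),cons(app(cons(succ(app(d,V)),d),succ(a)),7))) =?= succ(op(V,R)). Substituting into the earlier binding gives X := app(cons(succ(app(d,V)),d),succ(a)).
Decompose succ/1: op(op(a,a),cons(app(cons(succ(app(d,V)),d),succ(a)),7)) =?= op(V,R).
Decompose op/2: op(a,a) =?= V,  cons(app(cons(succ(app(d,V)),d),succ(a)),7) =?= R.
Bind V := op(a,a); substituting into the remaining equation gives: cons(app(cons(succ(app(d,op(a,a))),d),succ(a)),7) =?= R. Substituting into the earlier bindings gives X := app(cons(succ(app(d,op(a,a))),d),succ(a)), Q := succ(app(d,op(a,a))).
Bind R := cons(app(cons(succ(app(d,op(a,a))),d),succ(a)),7).
MGU = { B := a, X := app(cons(succ(app(d,op(a,a))),d),succ(a)), Q := succ(app(d,op(a,a))), V := op(a,a), R := cons(app(cons(succ(app(d,op(a,a))),d),succ(a)),7) }, so R := cons(app(cons(succ(app(d,op(a,a))),d),succ(a)),7).

cons(app(cons(succ(app(d,op(a,a))),d),succ(a)),7)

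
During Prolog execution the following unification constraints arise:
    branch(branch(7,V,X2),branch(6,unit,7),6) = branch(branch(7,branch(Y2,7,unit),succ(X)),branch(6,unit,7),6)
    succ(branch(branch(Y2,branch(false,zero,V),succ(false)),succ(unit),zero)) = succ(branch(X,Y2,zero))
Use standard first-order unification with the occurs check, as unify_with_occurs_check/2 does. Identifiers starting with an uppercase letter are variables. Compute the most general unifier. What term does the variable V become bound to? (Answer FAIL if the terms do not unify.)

Decompose branch/3: branch(7,V,X2) = branch(7,branch(Y2,7,unit),succ(X)),  branch(6,unit,7) = branch(6,unit,7),  6 = 6.
Decompose branch/3: 7 = 7,  V = branch(Y2,7,unit),  X2 = succ(X).
Delete trivial equation 7 = 7.
Bind V := branch(Y2,7,unit); substituting into the one remaining equation that mentions V gives: succ(branch(branch(Y2,branch(false,zero,branch(Y2,7,unit)),succ(false)),succ(unit),zero)) = succ(branch(X,Y2,zero)).
Bind X2 := succ(X); no other remaining equation mentions X2.
Delete trivial equation branch(6,unit,7) = branch(6,unit,7).
Delete trivial equation 6 = 6.
Decompose succ/1: branch(branch(Y2,branch(false,zero,branch(Y2,7,unit)),succ(false)),succ(unit),zero) = branch(X,Y2,zero).
Decompose branch/3: branch(Y2,branch(false,zero,branch(Y2,7,unit)),succ(false)) = X,  succ(unit) = Y2,  zero = zero.
Bind X := branch(Y2,branch(false,zero,branch(Y2,7,unit)),succ(false)); no other remaining equation mentions X. Substituting into the earlier binding gives X2 := succ(branch(Y2,branch(false,zero,branch(Y2,7,unit)),succ(false))).
Bind Y2 := succ(unit); no other remaining equation mentions Y2. Substituting into the earlier bindings gives V := branch(succ(unit),7,unit), X2 := succ(branch(succ(unit),branch(false,zero,branch(succ(unit),7,unit)),succ(false))), X := branch(succ(unit),branch(false,zero,branch(succ(unit),7,unit)),succ(false)).
Delete trivial equation zero = zero.
MGU = { V = branch(succ(unit),7,unit), X2 = succ(branch(succ(unit),branch(false,zero,branch(succ(unit),7,unit)),succ(false))), X = branch(succ(unit),branch(false,zero,branch(succ(unit),7,unit)),succ(false)), Y2 = succ(unit) }, so V = branch(succ(unit),7,unit).

branch(succ(unit),7,unit)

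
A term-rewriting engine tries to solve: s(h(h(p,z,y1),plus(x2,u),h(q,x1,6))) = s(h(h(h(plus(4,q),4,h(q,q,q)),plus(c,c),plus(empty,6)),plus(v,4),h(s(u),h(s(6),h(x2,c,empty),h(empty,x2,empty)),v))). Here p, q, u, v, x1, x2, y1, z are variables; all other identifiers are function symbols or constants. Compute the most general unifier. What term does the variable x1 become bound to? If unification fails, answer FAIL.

h(s(6),h(6,c,empty),h(empty,6,empty))

Decompose s/1: h(h(p,z,y1),plus(x2,u),h(q,x1,6)) = h(h(h(plus(4,q),4,h(q,q,q)),plus(c,c),plus(empty,6)),plus(v,4),h(s(u),h(s(6),h(x2,c,empty),h(empty,x2,empty)),v)).
Decompose h/3: h(p,z,y1) = h(h(plus(4,q),4,h(q,q,q)),plus(c,c),plus(empty,6)),  plus(x2,u) = plus(v,4),  h(q,x1,6) = h(s(u),h(s(6),h(x2,c,empty),h(empty,x2,empty)),v).
Decompose h/3: p = h(plus(4,q),4,h(q,q,q)),  z = plus(c,c),  y1 = plus(empty,6).
Bind p := h(plus(4,q),4,h(q,q,q)); no other remaining equation mentions p.
Bind z := plus(c,c); no other remaining equation mentions z.
Bind y1 := plus(empty,6); no other remaining equation mentions y1.
Decompose plus/2: x2 = v,  u = 4.
Bind x2 := v; substituting into the one remaining equation that mentions x2 gives: h(q,x1,6) = h(s(u),h(s(6),h(v,c,empty),h(empty,v,empty)),v).
Bind u := 4; substituting into the remaining equation gives: h(q,x1,6) = h(s(4),h(s(6),h(v,c,empty),h(empty,v,empty)),v).
Decompose h/3: q = s(4),  x1 = h(s(6),h(v,c,empty),h(empty,v,empty)),  6 = v.
Bind q := s(4); no other remaining equation mentions q. Substituting into the earlier binding gives p := h(plus(4,s(4)),4,h(s(4),s(4),s(4))).
Bind x1 := h(s(6),h(v,c,empty),h(empty,v,empty)); no other remaining equation mentions x1.
Bind v := 6. Substituting into the earlier bindings gives x2 := 6, x1 := h(s(6),h(6,c,empty),h(empty,6,empty)).
MGU = { p -> h(plus(4,s(4)),4,h(s(4),s(4),s(4))), z -> plus(c,c), y1 -> plus(empty,6), x2 -> 6, u -> 4, q -> s(4), x1 -> h(s(6),h(6,c,empty),h(empty,6,empty)), v -> 6 }, so x1 -> h(s(6),h(6,c,empty),h(empty,6,empty)).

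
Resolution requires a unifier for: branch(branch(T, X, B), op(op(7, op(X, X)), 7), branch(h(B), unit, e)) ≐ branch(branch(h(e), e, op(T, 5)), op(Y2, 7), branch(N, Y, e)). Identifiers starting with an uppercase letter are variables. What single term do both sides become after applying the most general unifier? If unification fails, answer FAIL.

branch(branch(h(e), e, op(h(e), 5)), op(op(7, op(e, e)), 7), branch(h(op(h(e), 5)), unit, e))

Decompose branch/3: branch(T, X, B) ≐ branch(h(e), e, op(T, 5)),  op(op(7, op(X, X)), 7) ≐ op(Y2, 7),  branch(h(B), unit, e) ≐ branch(N, Y, e).
Decompose branch/3: T ≐ h(e),  X ≐ e,  B ≐ op(T, 5).
Bind T := h(e); substituting into the one remaining equation that mentions T gives: B ≐ op(h(e), 5).
Bind X := e; substituting into the one remaining equation that mentions X gives: op(op(7, op(e, e)), 7) ≐ op(Y2, 7).
Bind B := op(h(e), 5); substituting into the one remaining equation that mentions B gives: branch(h(op(h(e), 5)), unit, e) ≐ branch(N, Y, e).
Decompose op/2: op(7, op(e, e)) ≐ Y2,  7 ≐ 7.
Bind Y2 := op(7, op(e, e)); no other remaining equation mentions Y2.
Delete trivial equation 7 ≐ 7.
Decompose branch/3: h(op(h(e), 5)) ≐ N,  unit ≐ Y,  e ≐ e.
Bind N := h(op(h(e), 5)); no other remaining equation mentions N.
Bind Y := unit; no other remaining equation mentions Y.
Delete trivial equation e ≐ e.
Applying the MGU to either side gives branch(branch(h(e), e, op(h(e), 5)), op(op(7, op(e, e)), 7), branch(h(op(h(e), 5)), unit, e)).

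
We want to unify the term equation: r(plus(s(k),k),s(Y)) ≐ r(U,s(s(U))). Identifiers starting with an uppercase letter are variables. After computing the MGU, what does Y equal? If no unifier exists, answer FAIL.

s(plus(s(k),k))

Decompose r/2: plus(s(k),k) ≐ U,  s(Y) ≐ s(s(U)).
Bind U := plus(s(k),k); substituting into the remaining equation gives: s(Y) ≐ s(s(plus(s(k),k))).
Decompose s/1: Y ≐ s(plus(s(k),k)).
Bind Y := s(plus(s(k),k)).
MGU = { U -> plus(s(k),k), Y -> s(plus(s(k),k)) }, so Y -> s(plus(s(k),k)).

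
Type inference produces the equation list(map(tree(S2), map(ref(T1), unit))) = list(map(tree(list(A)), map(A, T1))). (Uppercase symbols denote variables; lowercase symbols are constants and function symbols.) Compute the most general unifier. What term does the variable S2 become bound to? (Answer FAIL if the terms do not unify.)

Decompose list/1: map(tree(S2), map(ref(T1), unit)) = map(tree(list(A)), map(A, T1)).
Decompose map/2: tree(S2) = tree(list(A)),  map(ref(T1), unit) = map(A, T1).
Decompose tree/1: S2 = list(A).
Bind S2 := list(A); no other remaining equation mentions S2.
Decompose map/2: ref(T1) = A,  unit = T1.
Bind A := ref(T1); no other remaining equation mentions A. Substituting into the earlier binding gives S2 := list(ref(T1)).
Bind T1 := unit. Substituting into the earlier bindings gives S2 := list(ref(unit)), A := ref(unit).
MGU = { S2 -> list(ref(unit)), A -> ref(unit), T1 -> unit }, so S2 -> list(ref(unit)).

list(ref(unit))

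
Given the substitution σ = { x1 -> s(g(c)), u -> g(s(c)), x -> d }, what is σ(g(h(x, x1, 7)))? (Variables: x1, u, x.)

g(h(d, s(g(c)), 7))

Replace each occurrence of x1 with s(g(c)).
Replace each occurrence of x with d.
Result: g(h(d, s(g(c)), 7)).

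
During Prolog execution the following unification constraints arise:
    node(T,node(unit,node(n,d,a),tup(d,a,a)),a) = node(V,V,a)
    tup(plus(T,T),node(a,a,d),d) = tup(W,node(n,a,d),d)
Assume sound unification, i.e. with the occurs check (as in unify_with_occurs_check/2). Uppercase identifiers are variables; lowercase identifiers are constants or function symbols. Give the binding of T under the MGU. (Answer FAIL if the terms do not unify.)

Decompose node/3: T = V,  node(unit,node(n,d,a),tup(d,a,a)) = V,  a = a.
Bind T := V; substituting into the one remaining equation that mentions T gives: tup(plus(V,V),node(a,a,d),d) = tup(W,node(n,a,d),d).
Bind V := node(unit,node(n,d,a),tup(d,a,a)); substituting into the one remaining equation that mentions V gives: tup(plus(node(unit,node(n,d,a),tup(d,a,a)),node(unit,node(n,d,a),tup(d,a,a))),node(a,a,d),d) = tup(W,node(n,a,d),d). Substituting into the earlier binding gives T := node(unit,node(n,d,a),tup(d,a,a)).
Delete trivial equation a = a.
Decompose tup/3: plus(node(unit,node(n,d,a),tup(d,a,a)),node(unit,node(n,d,a),tup(d,a,a))) = W,  node(a,a,d) = node(n,a,d),  d = d.
Bind W := plus(node(unit,node(n,d,a),tup(d,a,a)),node(unit,node(n,d,a),tup(d,a,a))); no other remaining equation mentions W.
Decompose node/3: a = n,  a = a,  d = d.
Clash: constants a and n differ; no unifier exists.

FAIL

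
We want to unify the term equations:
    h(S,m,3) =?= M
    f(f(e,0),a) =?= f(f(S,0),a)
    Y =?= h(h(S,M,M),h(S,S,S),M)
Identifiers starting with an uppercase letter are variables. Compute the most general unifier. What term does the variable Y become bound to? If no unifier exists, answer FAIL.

Bind M := h(S,m,3); substituting into the one remaining equation that mentions M gives: Y =?= h(h(S,h(S,m,3),h(S,m,3)),h(S,S,S),h(S,m,3)).
Decompose f/2: f(e,0) =?= f(S,0),  a =?= a.
Decompose f/2: e =?= S,  0 =?= 0.
Bind S := e; substituting into the one remaining equation that mentions S gives: Y =?= h(h(e,h(e,m,3),h(e,m,3)),h(e,e,e),h(e,m,3)). Substituting into the earlier binding gives M := h(e,m,3).
Delete trivial equation 0 =?= 0.
Delete trivial equation a =?= a.
Bind Y := h(h(e,h(e,m,3),h(e,m,3)),h(e,e,e),h(e,m,3)).
MGU = { M := h(e,m,3), S := e, Y := h(h(e,h(e,m,3),h(e,m,3)),h(e,e,e),h(e,m,3)) }, so Y := h(h(e,h(e,m,3),h(e,m,3)),h(e,e,e),h(e,m,3)).

h(h(e,h(e,m,3),h(e,m,3)),h(e,e,e),h(e,m,3))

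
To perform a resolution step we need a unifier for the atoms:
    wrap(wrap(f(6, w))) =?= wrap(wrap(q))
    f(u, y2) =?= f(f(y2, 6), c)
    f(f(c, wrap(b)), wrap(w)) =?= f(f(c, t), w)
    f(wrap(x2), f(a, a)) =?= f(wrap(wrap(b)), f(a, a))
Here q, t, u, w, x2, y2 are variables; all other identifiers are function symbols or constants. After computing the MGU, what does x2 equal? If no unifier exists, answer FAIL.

FAIL

Decompose wrap/1: wrap(f(6, w)) =?= wrap(q).
Decompose wrap/1: f(6, w) =?= q.
Bind q := f(6, w); no other remaining equation mentions q.
Decompose f/2: u =?= f(y2, 6),  y2 =?= c.
Bind u := f(y2, 6); no other remaining equation mentions u.
Bind y2 := c; no other remaining equation mentions y2. Substituting into the earlier binding gives u := f(c, 6).
Decompose f/2: f(c, wrap(b)) =?= f(c, t),  wrap(w) =?= w.
Decompose f/2: c =?= c,  wrap(b) =?= t.
Delete trivial equation c =?= c.
Bind t := wrap(b); no other remaining equation mentions t.
Occurs check fails: w occurs in wrap(w); the equation w =?= wrap(w) has no finite solution.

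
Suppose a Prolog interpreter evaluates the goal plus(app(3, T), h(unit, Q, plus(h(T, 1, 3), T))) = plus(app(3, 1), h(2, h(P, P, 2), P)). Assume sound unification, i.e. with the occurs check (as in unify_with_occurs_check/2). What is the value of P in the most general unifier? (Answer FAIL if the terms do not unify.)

FAIL

Decompose plus/2: app(3, T) = app(3, 1),  h(unit, Q, plus(h(T, 1, 3), T)) = h(2, h(P, P, 2), P).
Decompose app/2: 3 = 3,  T = 1.
Delete trivial equation 3 = 3.
Bind T := 1; substituting into the remaining equation gives: h(unit, Q, plus(h(1, 1, 3), 1)) = h(2, h(P, P, 2), P).
Decompose h/3: unit = 2,  Q = h(P, P, 2),  plus(h(1, 1, 3), 1) = P.
Clash: constants unit and 2 differ; no unifier exists.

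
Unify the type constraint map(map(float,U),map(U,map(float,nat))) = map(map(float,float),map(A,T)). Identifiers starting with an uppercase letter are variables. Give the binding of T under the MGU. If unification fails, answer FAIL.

map(float,nat)

Decompose map/2: map(float,U) = map(float,float),  map(U,map(float,nat)) = map(A,T).
Decompose map/2: float = float,  U = float.
Delete trivial equation float = float.
Bind U := float; substituting into the remaining equation gives: map(float,map(float,nat)) = map(A,T).
Decompose map/2: float = A,  map(float,nat) = T.
Bind A := float; no other remaining equation mentions A.
Bind T := map(float,nat).
MGU = { U := float, A := float, T := map(float,nat) }, so T := map(float,nat).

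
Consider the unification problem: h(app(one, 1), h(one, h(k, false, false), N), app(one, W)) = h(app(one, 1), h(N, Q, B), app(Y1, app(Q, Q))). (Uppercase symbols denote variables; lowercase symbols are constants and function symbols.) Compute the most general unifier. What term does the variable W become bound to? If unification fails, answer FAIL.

Decompose h/3: app(one, 1) = app(one, 1),  h(one, h(k, false, false), N) = h(N, Q, B),  app(one, W) = app(Y1, app(Q, Q)).
Delete trivial equation app(one, 1) = app(one, 1).
Decompose h/3: one = N,  h(k, false, false) = Q,  N = B.
Bind N := one; substituting into the one remaining equation that mentions N gives: one = B.
Bind Q := h(k, false, false); substituting into the one remaining equation that mentions Q gives: app(one, W) = app(Y1, app(h(k, false, false), h(k, false, false))).
Bind B := one; no other remaining equation mentions B.
Decompose app/2: one = Y1,  W = app(h(k, false, false), h(k, false, false)).
Bind Y1 := one; no other remaining equation mentions Y1.
Bind W := app(h(k, false, false), h(k, false, false)).
MGU = { N ↦ one, Q ↦ h(k, false, false), B ↦ one, Y1 ↦ one, W ↦ app(h(k, false, false), h(k, false, false)) }, so W ↦ app(h(k, false, false), h(k, false, false)).

app(h(k, false, false), h(k, false, false))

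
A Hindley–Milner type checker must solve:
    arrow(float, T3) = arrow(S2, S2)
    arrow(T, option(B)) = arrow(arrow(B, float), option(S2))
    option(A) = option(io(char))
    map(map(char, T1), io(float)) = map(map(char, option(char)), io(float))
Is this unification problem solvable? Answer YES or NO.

Decompose arrow/2: float = S2,  T3 = S2.
Bind S2 := float; substituting into the 2 remaining equations that mention S2 gives: T3 = float,  arrow(T, option(B)) = arrow(arrow(B, float), option(float)).
Bind T3 := float; no other remaining equation mentions T3.
Decompose arrow/2: T = arrow(B, float),  option(B) = option(float).
Bind T := arrow(B, float); no other remaining equation mentions T.
Decompose option/1: B = float.
Bind B := float; no other remaining equation mentions B. Substituting into the earlier binding gives T := arrow(float, float).
Decompose option/1: A = io(char).
Bind A := io(char); no other remaining equation mentions A.
Decompose map/2: map(char, T1) = map(char, option(char)),  io(float) = io(float).
Decompose map/2: char = char,  T1 = option(char).
Delete trivial equation char = char.
Bind T1 := option(char); no other remaining equation mentions T1.
Delete trivial equation io(float) = io(float).
No equations remain and no clash or occurs-check failure arose, so a unifier exists.

YES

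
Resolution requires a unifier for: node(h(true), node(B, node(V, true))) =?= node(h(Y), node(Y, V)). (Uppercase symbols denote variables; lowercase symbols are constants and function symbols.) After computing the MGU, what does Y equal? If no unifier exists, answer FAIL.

Decompose node/2: h(true) =?= h(Y),  node(B, node(V, true)) =?= node(Y, V).
Decompose h/1: true =?= Y.
Bind Y := true; substituting into the remaining equation gives: node(B, node(V, true)) =?= node(true, V).
Decompose node/2: B =?= true,  node(V, true) =?= V.
Bind B := true; no other remaining equation mentions B.
Occurs check fails: V occurs in node(V, true); the equation V =?= node(V, true) has no finite solution.

FAIL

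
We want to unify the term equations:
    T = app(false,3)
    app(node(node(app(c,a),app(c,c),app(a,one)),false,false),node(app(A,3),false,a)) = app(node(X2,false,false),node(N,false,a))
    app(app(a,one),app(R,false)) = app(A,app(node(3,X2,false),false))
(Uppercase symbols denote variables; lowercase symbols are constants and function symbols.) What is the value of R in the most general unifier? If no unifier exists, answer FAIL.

node(3,node(app(c,a),app(c,c),app(a,one)),false)

Bind T := app(false,3); no other remaining equation mentions T.
Decompose app/2: node(node(app(c,a),app(c,c),app(a,one)),false,false) = node(X2,false,false),  node(app(A,3),false,a) = node(N,false,a).
Decompose node/3: node(app(c,a),app(c,c),app(a,one)) = X2,  false = false,  false = false.
Bind X2 := node(app(c,a),app(c,c),app(a,one)); substituting into the one remaining equation that mentions X2 gives: app(app(a,one),app(R,false)) = app(A,app(node(3,node(app(c,a),app(c,c),app(a,one)),false),false)).
Delete trivial equation false = false.
Delete trivial equation false = false.
Decompose node/3: app(A,3) = N,  false = false,  a = a.
Bind N := app(A,3); no other remaining equation mentions N.
Delete trivial equation false = false.
Delete trivial equation a = a.
Decompose app/2: app(a,one) = A,  app(R,false) = app(node(3,node(app(c,a),app(c,c),app(a,one)),false),false).
Bind A := app(a,one); no other remaining equation mentions A. Substituting into the earlier binding gives N := app(app(a,one),3).
Decompose app/2: R = node(3,node(app(c,a),app(c,c),app(a,one)),false),  false = false.
Bind R := node(3,node(app(c,a),app(c,c),app(a,one)),false); no other remaining equation mentions R.
Delete trivial equation false = false.
MGU = { T ↦ app(false,3), X2 ↦ node(app(c,a),app(c,c),app(a,one)), N ↦ app(app(a,one),3), A ↦ app(a,one), R ↦ node(3,node(app(c,a),app(c,c),app(a,one)),false) }, so R ↦ node(3,node(app(c,a),app(c,c),app(a,one)),false).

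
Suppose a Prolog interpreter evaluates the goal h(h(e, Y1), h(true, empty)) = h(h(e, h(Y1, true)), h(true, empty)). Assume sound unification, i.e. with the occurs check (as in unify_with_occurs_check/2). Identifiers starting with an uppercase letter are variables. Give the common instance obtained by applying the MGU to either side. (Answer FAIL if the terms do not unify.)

FAIL

Decompose h/2: h(e, Y1) = h(e, h(Y1, true)),  h(true, empty) = h(true, empty).
Decompose h/2: e = e,  Y1 = h(Y1, true).
Delete trivial equation e = e.
Occurs check fails: Y1 occurs in h(Y1, true); the equation Y1 = h(Y1, true) has no finite solution.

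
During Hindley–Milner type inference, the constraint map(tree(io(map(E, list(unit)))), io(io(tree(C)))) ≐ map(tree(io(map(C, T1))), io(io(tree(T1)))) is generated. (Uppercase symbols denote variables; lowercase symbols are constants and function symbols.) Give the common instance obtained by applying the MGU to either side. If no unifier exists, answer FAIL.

map(tree(io(map(list(unit), list(unit)))), io(io(tree(list(unit)))))

Decompose map/2: tree(io(map(E, list(unit)))) ≐ tree(io(map(C, T1))),  io(io(tree(C))) ≐ io(io(tree(T1))).
Decompose tree/1: io(map(E, list(unit))) ≐ io(map(C, T1)).
Decompose io/1: map(E, list(unit)) ≐ map(C, T1).
Decompose map/2: E ≐ C,  list(unit) ≐ T1.
Bind E := C; no other remaining equation mentions E.
Bind T1 := list(unit); substituting into the remaining equation gives: io(io(tree(C))) ≐ io(io(tree(list(unit)))).
Decompose io/1: io(tree(C)) ≐ io(tree(list(unit))).
Decompose io/1: tree(C) ≐ tree(list(unit)).
Decompose tree/1: C ≐ list(unit).
Bind C := list(unit). Substituting into the earlier binding gives E := list(unit).
Applying the MGU to either side gives map(tree(io(map(list(unit), list(unit)))), io(io(tree(list(unit))))).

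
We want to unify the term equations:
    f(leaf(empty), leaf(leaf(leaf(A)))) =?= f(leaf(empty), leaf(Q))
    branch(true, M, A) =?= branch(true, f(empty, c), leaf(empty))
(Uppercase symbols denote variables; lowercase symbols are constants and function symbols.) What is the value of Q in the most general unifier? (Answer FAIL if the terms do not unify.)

leaf(leaf(leaf(empty)))

Decompose f/2: leaf(empty) =?= leaf(empty),  leaf(leaf(leaf(A))) =?= leaf(Q).
Delete trivial equation leaf(empty) =?= leaf(empty).
Decompose leaf/1: leaf(leaf(A)) =?= Q.
Bind Q := leaf(leaf(A)); no other remaining equation mentions Q.
Decompose branch/3: true =?= true,  M =?= f(empty, c),  A =?= leaf(empty).
Delete trivial equation true =?= true.
Bind M := f(empty, c); no other remaining equation mentions M.
Bind A := leaf(empty). Substituting into the earlier binding gives Q := leaf(leaf(leaf(empty))).
MGU = { Q -> leaf(leaf(leaf(empty))), M -> f(empty, c), A -> leaf(empty) }, so Q -> leaf(leaf(leaf(empty))).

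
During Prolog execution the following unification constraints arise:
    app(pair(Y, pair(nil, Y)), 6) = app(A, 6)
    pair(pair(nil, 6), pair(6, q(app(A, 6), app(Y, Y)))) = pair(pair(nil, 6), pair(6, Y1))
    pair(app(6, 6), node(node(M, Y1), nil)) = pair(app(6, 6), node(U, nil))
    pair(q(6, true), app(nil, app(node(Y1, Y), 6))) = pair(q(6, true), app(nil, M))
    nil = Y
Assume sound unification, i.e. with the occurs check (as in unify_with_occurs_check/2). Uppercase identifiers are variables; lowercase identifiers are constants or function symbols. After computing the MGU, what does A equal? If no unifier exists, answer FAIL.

pair(nil, pair(nil, nil))

Decompose app/2: pair(Y, pair(nil, Y)) = A,  6 = 6.
Bind A := pair(Y, pair(nil, Y)); substituting into the one remaining equation that mentions A gives: pair(pair(nil, 6), pair(6, q(app(pair(Y, pair(nil, Y)), 6), app(Y, Y)))) = pair(pair(nil, 6), pair(6, Y1)).
Delete trivial equation 6 = 6.
Decompose pair/2: pair(nil, 6) = pair(nil, 6),  pair(6, q(app(pair(Y, pair(nil, Y)), 6), app(Y, Y))) = pair(6, Y1).
Delete trivial equation pair(nil, 6) = pair(nil, 6).
Decompose pair/2: 6 = 6,  q(app(pair(Y, pair(nil, Y)), 6), app(Y, Y)) = Y1.
Delete trivial equation 6 = 6.
Bind Y1 := q(app(pair(Y, pair(nil, Y)), 6), app(Y, Y)); substituting into the 2 remaining equations that mention Y1 gives: pair(app(6, 6), node(node(M, q(app(pair(Y, pair(nil, Y)), 6), app(Y, Y))), nil)) = pair(app(6, 6), node(U, nil)),  pair(q(6, true), app(nil, app(node(q(app(pair(Y, pair(nil, Y)), 6), app(Y, Y)), Y), 6))) = pair(q(6, true), app(nil, M)).
Decompose pair/2: app(6, 6) = app(6, 6),  node(node(M, q(app(pair(Y, pair(nil, Y)), 6), app(Y, Y))), nil) = node(U, nil).
Delete trivial equation app(6, 6) = app(6, 6).
Decompose node/2: node(M, q(app(pair(Y, pair(nil, Y)), 6), app(Y, Y))) = U,  nil = nil.
Bind U := node(M, q(app(pair(Y, pair(nil, Y)), 6), app(Y, Y))); no other remaining equation mentions U.
Delete trivial equation nil = nil.
Decompose pair/2: q(6, true) = q(6, true),  app(nil, app(node(q(app(pair(Y, pair(nil, Y)), 6), app(Y, Y)), Y), 6)) = app(nil, M).
Delete trivial equation q(6, true) = q(6, true).
Decompose app/2: nil = nil,  app(node(q(app(pair(Y, pair(nil, Y)), 6), app(Y, Y)), Y), 6) = M.
Delete trivial equation nil = nil.
Bind M := app(node(q(app(pair(Y, pair(nil, Y)), 6), app(Y, Y)), Y), 6); no other remaining equation mentions M. Substituting into the earlier binding gives U := node(app(node(q(app(pair(Y, pair(nil, Y)), 6), app(Y, Y)), Y), 6), q(app(pair(Y, pair(nil, Y)), 6), app(Y, Y))).
Bind Y := nil. Substituting into the earlier bindings gives A := pair(nil, pair(nil, nil)), Y1 := q(app(pair(nil, pair(nil, nil)), 6), app(nil, nil)), U := node(app(node(q(app(pair(nil, pair(nil, nil)), 6), app(nil, nil)), nil), 6), q(app(pair(nil, pair(nil, nil)), 6), app(nil, nil))), M := app(node(q(app(pair(nil, pair(nil, nil)), 6), app(nil, nil)), nil), 6).
MGU = { A ↦ pair(nil, pair(nil, nil)), Y1 ↦ q(app(pair(nil, pair(nil, nil)), 6), app(nil, nil)), U ↦ node(app(node(q(app(pair(nil, pair(nil, nil)), 6), app(nil, nil)), nil), 6), q(app(pair(nil, pair(nil, nil)), 6), app(nil, nil))), M ↦ app(node(q(app(pair(nil, pair(nil, nil)), 6), app(nil, nil)), nil), 6), Y ↦ nil }, so A ↦ pair(nil, pair(nil, nil)).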